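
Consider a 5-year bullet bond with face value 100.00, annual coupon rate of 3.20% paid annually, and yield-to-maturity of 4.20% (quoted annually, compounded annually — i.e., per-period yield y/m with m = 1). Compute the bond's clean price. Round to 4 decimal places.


Answer: Price = 95.5731

Derivation:
Coupon per period c = face * coupon_rate / m = 3.200000
Periods per year m = 1; per-period yield y/m = 0.042000
Number of cashflows N = 5
Cashflows (t years, CF_t, discount factor 1/(1+y/m)^(m*t), PV):
  t = 1.0000: CF_t = 3.200000, DF = 0.959693, PV = 3.071017
  t = 2.0000: CF_t = 3.200000, DF = 0.921010, PV = 2.947233
  t = 3.0000: CF_t = 3.200000, DF = 0.883887, PV = 2.828439
  t = 4.0000: CF_t = 3.200000, DF = 0.848260, PV = 2.714433
  t = 5.0000: CF_t = 103.200000, DF = 0.814069, PV = 84.011957
Price P = sum_t PV_t = 95.573080


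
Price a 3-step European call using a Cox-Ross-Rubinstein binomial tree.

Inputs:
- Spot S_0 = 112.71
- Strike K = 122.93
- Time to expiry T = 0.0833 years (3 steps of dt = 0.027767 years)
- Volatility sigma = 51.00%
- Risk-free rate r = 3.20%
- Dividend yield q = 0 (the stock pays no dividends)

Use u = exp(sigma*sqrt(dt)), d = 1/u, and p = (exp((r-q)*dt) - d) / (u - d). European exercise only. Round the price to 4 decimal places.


Answer: Price = V(0,0) = 2.5453

Derivation:
dt = T/N = 0.027767
u = exp(sigma*sqrt(dt)) = 1.088699; d = 1/u = 0.918528
p = (exp((r-q)*dt) - d) / (u - d) = 0.483991
Discount per step: exp(-r*dt) = 0.999112
Stock lattice S(k, i) with i counting down-moves:
  k=0: S(0,0) = 112.7100
  k=1: S(1,0) = 122.7072; S(1,1) = 103.5273
  k=2: S(2,0) = 133.5912; S(2,1) = 112.7100; S(2,2) = 95.0927
  k=3: S(3,0) = 145.4405; S(3,1) = 122.7072; S(3,2) = 103.5273; S(3,3) = 87.3453
Terminal payoffs V(N, i) = max(S_T - K, 0):
  V(3,0) = 22.510511; V(3,1) = 0.000000; V(3,2) = 0.000000; V(3,3) = 0.000000
Backward induction: V(k, i) = exp(-r*dt) * [p * V(k+1, i) + (1-p) * V(k+1, i+1)].
  V(2,0) = exp(-r*dt) * [p*22.510511 + (1-p)*0.000000] = 10.885203
  V(2,1) = exp(-r*dt) * [p*0.000000 + (1-p)*0.000000] = 0.000000
  V(2,2) = exp(-r*dt) * [p*0.000000 + (1-p)*0.000000] = 0.000000
  V(1,0) = exp(-r*dt) * [p*10.885203 + (1-p)*0.000000] = 5.263659
  V(1,1) = exp(-r*dt) * [p*0.000000 + (1-p)*0.000000] = 0.000000
  V(0,0) = exp(-r*dt) * [p*5.263659 + (1-p)*0.000000] = 2.545300


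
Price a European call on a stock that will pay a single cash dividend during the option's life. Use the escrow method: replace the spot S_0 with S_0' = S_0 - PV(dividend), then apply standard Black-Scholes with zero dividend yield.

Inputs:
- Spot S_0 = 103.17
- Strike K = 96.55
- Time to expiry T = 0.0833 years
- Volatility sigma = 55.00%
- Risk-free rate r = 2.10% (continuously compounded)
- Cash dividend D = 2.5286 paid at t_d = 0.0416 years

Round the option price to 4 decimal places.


PV(D) = D * exp(-r * t_d) = 2.5286 * 0.99912678 = 2.52639198
S_0' = S_0 - PV(D) = 103.1700 - 2.52639198 = 100.64360802
d1 = (ln(S_0'/K) + (r + sigma^2/2)*T) / (sigma*sqrt(T)) = 0.35197941
d2 = d1 - sigma*sqrt(T) = 0.19323984
exp(-rT) = 0.99825223
N(d1) = 0.63757315; N(d2) = 0.57661443
C = S_0' * N(d1) - K * exp(-rT) * N(d2) = 100.64360802 * 0.63757315 - 96.5500 * 0.99825223 * 0.57661443 = 8.5928

Answer: Price = 8.5928


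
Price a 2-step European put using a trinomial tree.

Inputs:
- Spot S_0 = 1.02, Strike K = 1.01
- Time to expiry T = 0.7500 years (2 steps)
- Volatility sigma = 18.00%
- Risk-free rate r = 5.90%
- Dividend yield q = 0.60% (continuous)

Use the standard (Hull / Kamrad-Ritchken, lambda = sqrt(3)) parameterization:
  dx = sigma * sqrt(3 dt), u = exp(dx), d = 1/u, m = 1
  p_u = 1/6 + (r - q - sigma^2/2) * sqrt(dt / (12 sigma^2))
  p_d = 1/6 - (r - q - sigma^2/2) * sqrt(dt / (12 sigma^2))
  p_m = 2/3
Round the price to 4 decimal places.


Answer: Price = V(0,0) = 0.0330

Derivation:
dt = T/N = 0.375000; dx = sigma*sqrt(3*dt) = 0.190919
u = exp(dx) = 1.210361; d = 1/u = 0.826200
p_u = 0.202808, p_m = 0.666667, p_d = 0.130526
Discount per step: exp(-r*dt) = 0.978118
Stock lattice S(k, j) with j the centered position index:
  k=0: S(0,+0) = 1.0200
  k=1: S(1,-1) = 0.8427; S(1,+0) = 1.0200; S(1,+1) = 1.2346
  k=2: S(2,-2) = 0.6963; S(2,-1) = 0.8427; S(2,+0) = 1.0200; S(2,+1) = 1.2346; S(2,+2) = 1.4943
Terminal payoffs V(N, j) = max(K - S_T, 0):
  V(2,-2) = 0.313742; V(2,-1) = 0.167276; V(2,+0) = 0.000000; V(2,+1) = 0.000000; V(2,+2) = 0.000000
Backward induction: V(k, j) = exp(-r*dt) * [p_u * V(k+1, j+1) + p_m * V(k+1, j) + p_d * V(k+1, j-1)]
  V(1,-1) = exp(-r*dt) * [p_u*0.000000 + p_m*0.167276 + p_d*0.313742] = 0.149133
  V(1,+0) = exp(-r*dt) * [p_u*0.000000 + p_m*0.000000 + p_d*0.167276] = 0.021356
  V(1,+1) = exp(-r*dt) * [p_u*0.000000 + p_m*0.000000 + p_d*0.000000] = 0.000000
  V(0,+0) = exp(-r*dt) * [p_u*0.000000 + p_m*0.021356 + p_d*0.149133] = 0.032966


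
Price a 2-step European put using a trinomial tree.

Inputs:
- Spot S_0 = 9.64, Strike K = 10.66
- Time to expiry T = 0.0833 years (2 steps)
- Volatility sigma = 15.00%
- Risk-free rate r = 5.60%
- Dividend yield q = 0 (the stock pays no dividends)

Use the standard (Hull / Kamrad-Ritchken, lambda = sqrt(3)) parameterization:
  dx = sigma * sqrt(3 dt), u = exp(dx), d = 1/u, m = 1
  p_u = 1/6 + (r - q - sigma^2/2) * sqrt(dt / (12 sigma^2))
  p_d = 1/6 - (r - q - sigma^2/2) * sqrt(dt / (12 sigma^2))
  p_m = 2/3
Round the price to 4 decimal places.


dt = T/N = 0.041650; dx = sigma*sqrt(3*dt) = 0.053022
u = exp(dx) = 1.054453; d = 1/u = 0.948359
p_u = 0.184243, p_m = 0.666667, p_d = 0.149091
Discount per step: exp(-r*dt) = 0.997670
Stock lattice S(k, j) with j the centered position index:
  k=0: S(0,+0) = 9.6400
  k=1: S(1,-1) = 9.1422; S(1,+0) = 9.6400; S(1,+1) = 10.1649
  k=2: S(2,-2) = 8.6701; S(2,-1) = 9.1422; S(2,+0) = 9.6400; S(2,+1) = 10.1649; S(2,+2) = 10.7184
Terminal payoffs V(N, j) = max(K - S_T, 0):
  V(2,-2) = 1.989935; V(2,-1) = 1.517821; V(2,+0) = 1.020000; V(2,+1) = 0.495071; V(2,+2) = 0.000000
Backward induction: V(k, j) = exp(-r*dt) * [p_u * V(k+1, j+1) + p_m * V(k+1, j) + p_d * V(k+1, j-1)]
  V(1,-1) = exp(-r*dt) * [p_u*1.020000 + p_m*1.517821 + p_d*1.989935] = 1.493003
  V(1,+0) = exp(-r*dt) * [p_u*0.495071 + p_m*1.020000 + p_d*1.517821] = 0.995182
  V(1,+1) = exp(-r*dt) * [p_u*0.000000 + p_m*0.495071 + p_d*1.020000] = 0.480996
  V(0,+0) = exp(-r*dt) * [p_u*0.480996 + p_m*0.995182 + p_d*1.493003] = 0.972397

Answer: Price = V(0,0) = 0.9724


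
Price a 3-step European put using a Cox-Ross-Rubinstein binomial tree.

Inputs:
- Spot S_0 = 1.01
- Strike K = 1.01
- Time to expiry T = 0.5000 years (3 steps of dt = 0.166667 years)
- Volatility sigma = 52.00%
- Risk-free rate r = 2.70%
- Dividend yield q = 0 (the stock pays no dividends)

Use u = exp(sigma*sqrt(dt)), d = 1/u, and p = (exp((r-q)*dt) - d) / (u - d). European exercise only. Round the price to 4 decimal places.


Answer: Price = V(0,0) = 0.1518

Derivation:
dt = T/N = 0.166667
u = exp(sigma*sqrt(dt)) = 1.236505; d = 1/u = 0.808731
p = (exp((r-q)*dt) - d) / (u - d) = 0.457669
Discount per step: exp(-r*dt) = 0.995510
Stock lattice S(k, i) with i counting down-moves:
  k=0: S(0,0) = 1.0100
  k=1: S(1,0) = 1.2489; S(1,1) = 0.8168
  k=2: S(2,0) = 1.5442; S(2,1) = 1.0100; S(2,2) = 0.6606
  k=3: S(3,0) = 1.9095; S(3,1) = 1.2489; S(3,2) = 0.8168; S(3,3) = 0.5342
Terminal payoffs V(N, i) = max(K - S_T, 0):
  V(3,0) = 0.000000; V(3,1) = 0.000000; V(3,2) = 0.193182; V(3,3) = 0.475764
Backward induction: V(k, i) = exp(-r*dt) * [p * V(k+1, i) + (1-p) * V(k+1, i+1)].
  V(2,0) = exp(-r*dt) * [p*0.000000 + (1-p)*0.000000] = 0.000000
  V(2,1) = exp(-r*dt) * [p*0.000000 + (1-p)*0.193182] = 0.104298
  V(2,2) = exp(-r*dt) * [p*0.193182 + (1-p)*0.475764] = 0.344879
  V(1,0) = exp(-r*dt) * [p*0.000000 + (1-p)*0.104298] = 0.056310
  V(1,1) = exp(-r*dt) * [p*0.104298 + (1-p)*0.344879] = 0.233718
  V(0,0) = exp(-r*dt) * [p*0.056310 + (1-p)*0.233718] = 0.151839


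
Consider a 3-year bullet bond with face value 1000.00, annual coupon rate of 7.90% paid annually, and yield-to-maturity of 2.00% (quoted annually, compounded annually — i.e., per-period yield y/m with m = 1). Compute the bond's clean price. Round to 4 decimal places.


Coupon per period c = face * coupon_rate / m = 79.000000
Periods per year m = 1; per-period yield y/m = 0.020000
Number of cashflows N = 3
Cashflows (t years, CF_t, discount factor 1/(1+y/m)^(m*t), PV):
  t = 1.0000: CF_t = 79.000000, DF = 0.980392, PV = 77.450980
  t = 2.0000: CF_t = 79.000000, DF = 0.961169, PV = 75.932334
  t = 3.0000: CF_t = 1079.000000, DF = 0.942322, PV = 1016.765799
Price P = sum_t PV_t = 1170.149113

Answer: Price = 1170.1491


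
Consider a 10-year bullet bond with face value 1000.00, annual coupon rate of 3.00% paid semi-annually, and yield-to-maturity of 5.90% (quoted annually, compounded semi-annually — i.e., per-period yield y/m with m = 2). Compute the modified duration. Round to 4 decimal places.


Coupon per period c = face * coupon_rate / m = 15.000000
Periods per year m = 2; per-period yield y/m = 0.029500
Number of cashflows N = 20
Cashflows (t years, CF_t, discount factor 1/(1+y/m)^(m*t), PV):
  t = 0.5000: CF_t = 15.000000, DF = 0.971345, PV = 14.570180
  t = 1.0000: CF_t = 15.000000, DF = 0.943512, PV = 14.152676
  t = 1.5000: CF_t = 15.000000, DF = 0.916476, PV = 13.747135
  t = 2.0000: CF_t = 15.000000, DF = 0.890214, PV = 13.353215
  t = 2.5000: CF_t = 15.000000, DF = 0.864706, PV = 12.970583
  t = 3.0000: CF_t = 15.000000, DF = 0.839928, PV = 12.598915
  t = 3.5000: CF_t = 15.000000, DF = 0.815860, PV = 12.237897
  t = 4.0000: CF_t = 15.000000, DF = 0.792482, PV = 11.887224
  t = 4.5000: CF_t = 15.000000, DF = 0.769773, PV = 11.546599
  t = 5.0000: CF_t = 15.000000, DF = 0.747716, PV = 11.215735
  t = 5.5000: CF_t = 15.000000, DF = 0.726290, PV = 10.894352
  t = 6.0000: CF_t = 15.000000, DF = 0.705479, PV = 10.582178
  t = 6.5000: CF_t = 15.000000, DF = 0.685263, PV = 10.278949
  t = 7.0000: CF_t = 15.000000, DF = 0.665627, PV = 9.984409
  t = 7.5000: CF_t = 15.000000, DF = 0.646554, PV = 9.698308
  t = 8.0000: CF_t = 15.000000, DF = 0.628027, PV = 9.420407
  t = 8.5000: CF_t = 15.000000, DF = 0.610031, PV = 9.150468
  t = 9.0000: CF_t = 15.000000, DF = 0.592551, PV = 8.888264
  t = 9.5000: CF_t = 15.000000, DF = 0.575572, PV = 8.633574
  t = 10.0000: CF_t = 1015.000000, DF = 0.559079, PV = 567.464925
Price P = sum_t PV_t = 783.275993
First compute Macaulay numerator sum_t t * PV_t:
  t * PV_t at t = 0.5000: 7.285090
  t * PV_t at t = 1.0000: 14.152676
  t * PV_t at t = 1.5000: 20.620703
  t * PV_t at t = 2.0000: 26.706431
  t * PV_t at t = 2.5000: 32.426458
  t * PV_t at t = 3.0000: 37.796746
  t * PV_t at t = 3.5000: 42.832640
  t * PV_t at t = 4.0000: 47.548897
  t * PV_t at t = 4.5000: 51.959698
  t * PV_t at t = 5.0000: 56.078676
  t * PV_t at t = 5.5000: 59.918935
  t * PV_t at t = 6.0000: 63.493066
  t * PV_t at t = 6.5000: 66.813166
  t * PV_t at t = 7.0000: 69.890860
  t * PV_t at t = 7.5000: 72.737314
  t * PV_t at t = 8.0000: 75.363252
  t * PV_t at t = 8.5000: 77.778976
  t * PV_t at t = 9.0000: 79.994375
  t * PV_t at t = 9.5000: 82.018948
  t * PV_t at t = 10.0000: 5674.649253
Macaulay duration D = 6660.066159 / 783.275993 = 8.502835
Modified duration = D / (1 + y/m) = 8.502835 / (1 + 0.029500) = 8.259188

Answer: Modified duration = 8.2592


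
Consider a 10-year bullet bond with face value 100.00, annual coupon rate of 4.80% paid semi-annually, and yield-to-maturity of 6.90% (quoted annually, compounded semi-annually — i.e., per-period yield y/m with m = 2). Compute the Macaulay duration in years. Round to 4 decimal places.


Coupon per period c = face * coupon_rate / m = 2.400000
Periods per year m = 2; per-period yield y/m = 0.034500
Number of cashflows N = 20
Cashflows (t years, CF_t, discount factor 1/(1+y/m)^(m*t), PV):
  t = 0.5000: CF_t = 2.400000, DF = 0.966651, PV = 2.319961
  t = 1.0000: CF_t = 2.400000, DF = 0.934413, PV = 2.242592
  t = 1.5000: CF_t = 2.400000, DF = 0.903251, PV = 2.167803
  t = 2.0000: CF_t = 2.400000, DF = 0.873128, PV = 2.095508
  t = 2.5000: CF_t = 2.400000, DF = 0.844010, PV = 2.025624
  t = 3.0000: CF_t = 2.400000, DF = 0.815863, PV = 1.958070
  t = 3.5000: CF_t = 2.400000, DF = 0.788654, PV = 1.892770
  t = 4.0000: CF_t = 2.400000, DF = 0.762353, PV = 1.829647
  t = 4.5000: CF_t = 2.400000, DF = 0.736929, PV = 1.768629
  t = 5.0000: CF_t = 2.400000, DF = 0.712353, PV = 1.709646
  t = 5.5000: CF_t = 2.400000, DF = 0.688596, PV = 1.652631
  t = 6.0000: CF_t = 2.400000, DF = 0.665632, PV = 1.597516
  t = 6.5000: CF_t = 2.400000, DF = 0.643433, PV = 1.544240
  t = 7.0000: CF_t = 2.400000, DF = 0.621975, PV = 1.492740
  t = 7.5000: CF_t = 2.400000, DF = 0.601233, PV = 1.442958
  t = 8.0000: CF_t = 2.400000, DF = 0.581182, PV = 1.394837
  t = 8.5000: CF_t = 2.400000, DF = 0.561800, PV = 1.348320
  t = 9.0000: CF_t = 2.400000, DF = 0.543064, PV = 1.303354
  t = 9.5000: CF_t = 2.400000, DF = 0.524953, PV = 1.259888
  t = 10.0000: CF_t = 102.400000, DF = 0.507446, PV = 51.962502
Price P = sum_t PV_t = 85.009236
Macaulay numerator sum_t t * PV_t:
  t * PV_t at t = 0.5000: 1.159981
  t * PV_t at t = 1.0000: 2.242592
  t * PV_t at t = 1.5000: 3.251704
  t * PV_t at t = 2.0000: 4.191015
  t * PV_t at t = 2.5000: 5.064059
  t * PV_t at t = 3.0000: 5.874211
  t * PV_t at t = 3.5000: 6.624694
  t * PV_t at t = 4.0000: 7.318588
  t * PV_t at t = 4.5000: 7.958831
  t * PV_t at t = 5.0000: 8.548232
  t * PV_t at t = 5.5000: 9.089468
  t * PV_t at t = 6.0000: 9.585098
  t * PV_t at t = 6.5000: 10.037560
  t * PV_t at t = 7.0000: 10.449183
  t * PV_t at t = 7.5000: 10.822188
  t * PV_t at t = 8.0000: 11.158692
  t * PV_t at t = 8.5000: 11.460716
  t * PV_t at t = 9.0000: 11.730184
  t * PV_t at t = 9.5000: 11.968933
  t * PV_t at t = 10.0000: 519.625023
Macaulay duration D = (sum_t t * PV_t) / P = 668.160954 / 85.009236 = 7.859863

Answer: Macaulay duration = 7.8599 years


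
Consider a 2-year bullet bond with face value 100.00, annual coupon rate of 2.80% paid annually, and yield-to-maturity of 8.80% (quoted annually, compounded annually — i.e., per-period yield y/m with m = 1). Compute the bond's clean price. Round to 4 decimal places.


Answer: Price = 89.4166

Derivation:
Coupon per period c = face * coupon_rate / m = 2.800000
Periods per year m = 1; per-period yield y/m = 0.088000
Number of cashflows N = 2
Cashflows (t years, CF_t, discount factor 1/(1+y/m)^(m*t), PV):
  t = 1.0000: CF_t = 2.800000, DF = 0.919118, PV = 2.573529
  t = 2.0000: CF_t = 102.800000, DF = 0.844777, PV = 86.843101
Price P = sum_t PV_t = 89.416631


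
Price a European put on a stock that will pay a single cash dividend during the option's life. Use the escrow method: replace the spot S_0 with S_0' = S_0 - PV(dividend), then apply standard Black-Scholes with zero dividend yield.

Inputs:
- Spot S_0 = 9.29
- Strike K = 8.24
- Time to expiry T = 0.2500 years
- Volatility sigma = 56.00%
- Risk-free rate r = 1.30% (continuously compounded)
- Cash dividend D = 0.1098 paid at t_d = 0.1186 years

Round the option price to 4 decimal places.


PV(D) = D * exp(-r * t_d) = 0.1098 * 0.99845939 = 0.10963084
S_0' = S_0 - PV(D) = 9.2900 - 0.10963084 = 9.18036916
d1 = (ln(S_0'/K) + (r + sigma^2/2)*T) / (sigma*sqrt(T)) = 0.53756098
d2 = d1 - sigma*sqrt(T) = 0.25756098
exp(-rT) = 0.99675528
N(-d1) = 0.29544009; N(-d2) = 0.39837288
P = K * exp(-rT) * N(-d2) - S_0' * N(-d1) = 8.2400 * 0.99675528 * 0.39837288 - 9.18036916 * 0.29544009 = 0.5597

Answer: Price = 0.5597


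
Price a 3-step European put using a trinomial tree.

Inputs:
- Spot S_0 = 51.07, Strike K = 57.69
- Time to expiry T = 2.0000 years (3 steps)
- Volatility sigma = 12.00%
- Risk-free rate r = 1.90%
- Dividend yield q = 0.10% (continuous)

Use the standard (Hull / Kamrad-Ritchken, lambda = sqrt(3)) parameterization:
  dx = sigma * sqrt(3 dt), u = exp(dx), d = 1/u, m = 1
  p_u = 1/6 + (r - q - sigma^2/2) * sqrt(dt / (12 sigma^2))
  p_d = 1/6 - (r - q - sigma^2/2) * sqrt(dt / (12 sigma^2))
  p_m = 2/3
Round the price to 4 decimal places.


dt = T/N = 0.666667; dx = sigma*sqrt(3*dt) = 0.169706
u = exp(dx) = 1.184956; d = 1/u = 0.843913
p_u = 0.187880, p_m = 0.666667, p_d = 0.145453
Discount per step: exp(-r*dt) = 0.987413
Stock lattice S(k, j) with j the centered position index:
  k=0: S(0,+0) = 51.0700
  k=1: S(1,-1) = 43.0986; S(1,+0) = 51.0700; S(1,+1) = 60.5157
  k=2: S(2,-2) = 36.3715; S(2,-1) = 43.0986; S(2,+0) = 51.0700; S(2,+1) = 60.5157; S(2,+2) = 71.7084
  k=3: S(3,-3) = 30.6944; S(3,-2) = 36.3715; S(3,-1) = 43.0986; S(3,+0) = 51.0700; S(3,+1) = 60.5157; S(3,+2) = 71.7084; S(3,+3) = 84.9713
Terminal payoffs V(N, j) = max(K - S_T, 0):
  V(3,-3) = 26.995596; V(3,-2) = 21.318482; V(3,-1) = 14.591353; V(3,+0) = 6.620000; V(3,+1) = 0.000000; V(3,+2) = 0.000000; V(3,+3) = 0.000000
Backward induction: V(k, j) = exp(-r*dt) * [p_u * V(k+1, j+1) + p_m * V(k+1, j) + p_d * V(k+1, j-1)]
  V(2,-2) = exp(-r*dt) * [p_u*14.591353 + p_m*21.318482 + p_d*26.995596] = 20.617530
  V(2,-1) = exp(-r*dt) * [p_u*6.620000 + p_m*14.591353 + p_d*21.318482] = 13.895057
  V(2,+0) = exp(-r*dt) * [p_u*0.000000 + p_m*6.620000 + p_d*14.591353] = 6.453433
  V(2,+1) = exp(-r*dt) * [p_u*0.000000 + p_m*0.000000 + p_d*6.620000] = 0.950782
  V(2,+2) = exp(-r*dt) * [p_u*0.000000 + p_m*0.000000 + p_d*0.000000] = 0.000000
  V(1,-1) = exp(-r*dt) * [p_u*6.453433 + p_m*13.895057 + p_d*20.617530] = 13.305129
  V(1,+0) = exp(-r*dt) * [p_u*0.950782 + p_m*6.453433 + p_d*13.895057] = 6.420166
  V(1,+1) = exp(-r*dt) * [p_u*0.000000 + p_m*0.950782 + p_d*6.453433] = 1.552736
  V(0,+0) = exp(-r*dt) * [p_u*1.552736 + p_m*6.420166 + p_d*13.305129] = 6.425212

Answer: Price = V(0,0) = 6.4252


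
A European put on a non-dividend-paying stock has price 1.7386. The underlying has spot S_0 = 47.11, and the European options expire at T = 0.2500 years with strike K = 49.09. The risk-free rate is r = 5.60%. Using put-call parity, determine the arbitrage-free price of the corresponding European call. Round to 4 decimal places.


Put-call parity: C - P = S_0 * exp(-qT) - K * exp(-rT).
S_0 * exp(-qT) = 47.1100 * 1.00000000 = 47.11000000
K * exp(-rT) = 49.0900 * 0.98609754 = 48.40752845
C = P + S*exp(-qT) - K*exp(-rT)
C = 1.7386 + 47.11000000 - 48.40752845 = 0.4411

Answer: Call price = 0.4411


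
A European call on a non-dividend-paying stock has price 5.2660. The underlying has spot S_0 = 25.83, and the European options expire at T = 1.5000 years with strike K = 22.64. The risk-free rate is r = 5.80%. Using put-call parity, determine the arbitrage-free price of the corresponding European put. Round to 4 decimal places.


Put-call parity: C - P = S_0 * exp(-qT) - K * exp(-rT).
S_0 * exp(-qT) = 25.8300 * 1.00000000 = 25.83000000
K * exp(-rT) = 22.6400 * 0.91667710 = 20.75356945
P = C - S*exp(-qT) + K*exp(-rT)
P = 5.2660 - 25.83000000 + 20.75356945 = 0.1896

Answer: Put price = 0.1896


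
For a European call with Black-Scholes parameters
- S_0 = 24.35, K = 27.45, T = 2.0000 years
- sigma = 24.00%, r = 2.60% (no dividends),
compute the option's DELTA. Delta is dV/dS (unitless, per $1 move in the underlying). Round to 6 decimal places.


d1 = -0.0301531498; d2 = -0.3695644048
phi(d1) = 0.3987609600; exp(-qT) = 1.0000000000; exp(-rT) = 0.9493288668
N(d1) = 0.4879724563
Delta = exp(-qT) * N(d1) = 1.0000000000 * 0.4879724563 = 0.487972

Answer: Delta = 0.487972


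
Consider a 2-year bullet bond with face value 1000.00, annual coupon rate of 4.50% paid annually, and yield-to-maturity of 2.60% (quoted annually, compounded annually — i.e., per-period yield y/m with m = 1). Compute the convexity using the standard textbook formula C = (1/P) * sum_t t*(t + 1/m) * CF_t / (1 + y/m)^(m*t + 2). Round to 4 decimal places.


Answer: Convexity = 5.5390

Derivation:
Coupon per period c = face * coupon_rate / m = 45.000000
Periods per year m = 1; per-period yield y/m = 0.026000
Number of cashflows N = 2
Cashflows (t years, CF_t, discount factor 1/(1+y/m)^(m*t), PV):
  t = 1.0000: CF_t = 45.000000, DF = 0.974659, PV = 43.859649
  t = 2.0000: CF_t = 1045.000000, DF = 0.949960, PV = 992.708108
Price P = sum_t PV_t = 1036.567757
Convexity numerator sum_t t*(t + 1/m) * CF_t / (1+y/m)^(m*t + 2):
  t = 1.0000: term = 83.329817
  t = 2.0000: term = 5658.197438
Convexity = (1/P) * sum = 5741.527255 / 1036.567757 = 5.538979


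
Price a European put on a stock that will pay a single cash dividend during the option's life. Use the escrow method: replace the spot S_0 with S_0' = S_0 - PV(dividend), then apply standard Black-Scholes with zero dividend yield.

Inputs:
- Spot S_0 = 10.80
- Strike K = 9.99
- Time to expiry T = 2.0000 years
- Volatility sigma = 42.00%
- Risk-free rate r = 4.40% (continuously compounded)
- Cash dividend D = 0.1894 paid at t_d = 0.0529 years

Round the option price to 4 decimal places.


PV(D) = D * exp(-r * t_d) = 0.1894 * 0.99767511 = 0.18895967
S_0' = S_0 - PV(D) = 10.8000 - 0.18895967 = 10.61104033
d1 = (ln(S_0'/K) + (r + sigma^2/2)*T) / (sigma*sqrt(T)) = 0.54667841
d2 = d1 - sigma*sqrt(T) = -0.04729129
exp(-rT) = 0.91576088
N(-d1) = 0.29229985; N(-d2) = 0.51885946
P = K * exp(-rT) * N(-d2) - S_0' * N(-d1) = 9.9900 * 0.91576088 * 0.51885946 - 10.61104033 * 0.29229985 = 1.6452

Answer: Price = 1.6452


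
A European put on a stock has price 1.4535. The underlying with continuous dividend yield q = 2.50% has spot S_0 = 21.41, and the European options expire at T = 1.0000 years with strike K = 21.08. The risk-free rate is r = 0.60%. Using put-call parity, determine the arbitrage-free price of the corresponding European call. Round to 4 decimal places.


Answer: Call price = 1.3810

Derivation:
Put-call parity: C - P = S_0 * exp(-qT) - K * exp(-rT).
S_0 * exp(-qT) = 21.4100 * 0.97530991 = 20.88138522
K * exp(-rT) = 21.0800 * 0.99401796 = 20.95389868
C = P + S*exp(-qT) - K*exp(-rT)
C = 1.4535 + 20.88138522 - 20.95389868 = 1.3810


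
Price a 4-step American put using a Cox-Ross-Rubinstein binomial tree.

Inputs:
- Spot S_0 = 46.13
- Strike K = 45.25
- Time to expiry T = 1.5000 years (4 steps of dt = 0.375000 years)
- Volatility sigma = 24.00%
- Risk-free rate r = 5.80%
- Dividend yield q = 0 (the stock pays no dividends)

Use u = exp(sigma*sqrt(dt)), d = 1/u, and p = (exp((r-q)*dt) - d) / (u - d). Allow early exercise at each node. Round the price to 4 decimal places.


Answer: Price = V(0,0) = 3.3900

Derivation:
dt = T/N = 0.375000
u = exp(sigma*sqrt(dt)) = 1.158319; d = 1/u = 0.863320
p = (exp((r-q)*dt) - d) / (u - d) = 0.537861
Discount per step: exp(-r*dt) = 0.978485
Stock lattice S(k, i) with i counting down-moves:
  k=0: S(0,0) = 46.1300
  k=1: S(1,0) = 53.4332; S(1,1) = 39.8250
  k=2: S(2,0) = 61.8927; S(2,1) = 46.1300; S(2,2) = 34.3817
  k=3: S(3,0) = 71.6915; S(3,1) = 53.4332; S(3,2) = 39.8250; S(3,3) = 29.6824
  k=4: S(4,0) = 83.0415; S(4,1) = 61.8927; S(4,2) = 46.1300; S(4,3) = 34.3817; S(4,4) = 25.6254
Terminal payoffs V(N, i) = max(K - S_T, 0):
  V(4,0) = 0.000000; V(4,1) = 0.000000; V(4,2) = 0.000000; V(4,3) = 10.868290; V(4,4) = 19.624551
Backward induction: V(k, i) = exp(-r*dt) * [p * V(k+1, i) + (1-p) * V(k+1, i+1)]; then take max(V_cont, immediate exercise) for American.
  V(3,0) = exp(-r*dt) * [p*0.000000 + (1-p)*0.000000] = 0.000000; exercise = 0.000000; V(3,0) = max -> 0.000000
  V(3,1) = exp(-r*dt) * [p*0.000000 + (1-p)*0.000000] = 0.000000; exercise = 0.000000; V(3,1) = max -> 0.000000
  V(3,2) = exp(-r*dt) * [p*0.000000 + (1-p)*10.868290] = 4.914602; exercise = 5.425030; V(3,2) = max -> 5.425030
  V(3,3) = exp(-r*dt) * [p*10.868290 + (1-p)*19.624551] = 14.594007; exercise = 15.567568; V(3,3) = max -> 15.567568
  V(2,0) = exp(-r*dt) * [p*0.000000 + (1-p)*0.000000] = 0.000000; exercise = 0.000000; V(2,0) = max -> 0.000000
  V(2,1) = exp(-r*dt) * [p*0.000000 + (1-p)*5.425030] = 2.453179; exercise = 0.000000; V(2,1) = max -> 2.453179
  V(2,2) = exp(-r*dt) * [p*5.425030 + (1-p)*15.567568] = 9.894729; exercise = 10.868290; V(2,2) = max -> 10.868290
  V(1,0) = exp(-r*dt) * [p*0.000000 + (1-p)*2.453179] = 1.109319; exercise = 0.000000; V(1,0) = max -> 1.109319
  V(1,1) = exp(-r*dt) * [p*2.453179 + (1-p)*10.868290] = 6.205681; exercise = 5.425030; V(1,1) = max -> 6.205681
  V(0,0) = exp(-r*dt) * [p*1.109319 + (1-p)*6.205681] = 3.390008; exercise = 0.000000; V(0,0) = max -> 3.390008


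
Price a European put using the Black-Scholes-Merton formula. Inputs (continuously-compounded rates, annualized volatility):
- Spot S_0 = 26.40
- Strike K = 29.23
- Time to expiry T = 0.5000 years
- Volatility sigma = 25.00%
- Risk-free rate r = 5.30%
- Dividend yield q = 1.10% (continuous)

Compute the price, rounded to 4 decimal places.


Answer: Price = 3.2296

Derivation:
d1 = (ln(S/K) + (r - q + 0.5*sigma^2) * T) / (sigma * sqrt(T)) = -0.36886406
d2 = d1 - sigma * sqrt(T) = -0.54564075
exp(-rT) = 0.97384804; exp(-qT) = 0.99451510
P = K * exp(-rT) * N(-d2) - S_0 * exp(-qT) * N(-d1)
N(-d1) = 0.64388547; N(-d2) = 0.70734355
P = 29.2300 * 0.97384804 * 0.70734355 - 26.4000 * 0.99451510 * 0.64388547 = 3.2296


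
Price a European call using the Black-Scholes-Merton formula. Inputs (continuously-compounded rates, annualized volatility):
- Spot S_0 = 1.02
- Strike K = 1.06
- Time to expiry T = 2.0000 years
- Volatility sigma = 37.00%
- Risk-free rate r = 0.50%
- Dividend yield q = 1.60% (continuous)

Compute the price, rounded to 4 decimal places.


d1 = (ln(S/K) + (r - q + 0.5*sigma^2) * T) / (sigma * sqrt(T)) = 0.14607244
d2 = d1 - sigma * sqrt(T) = -0.37718658
exp(-rT) = 0.99004983; exp(-qT) = 0.96850658
C = S_0 * exp(-qT) * N(d1) - K * exp(-rT) * N(d2)
N(d1) = 0.55806790; N(d2) = 0.35301748
C = 1.0200 * 0.96850658 * 0.55806790 - 1.0600 * 0.99004983 * 0.35301748 = 0.1808

Answer: Price = 0.1808


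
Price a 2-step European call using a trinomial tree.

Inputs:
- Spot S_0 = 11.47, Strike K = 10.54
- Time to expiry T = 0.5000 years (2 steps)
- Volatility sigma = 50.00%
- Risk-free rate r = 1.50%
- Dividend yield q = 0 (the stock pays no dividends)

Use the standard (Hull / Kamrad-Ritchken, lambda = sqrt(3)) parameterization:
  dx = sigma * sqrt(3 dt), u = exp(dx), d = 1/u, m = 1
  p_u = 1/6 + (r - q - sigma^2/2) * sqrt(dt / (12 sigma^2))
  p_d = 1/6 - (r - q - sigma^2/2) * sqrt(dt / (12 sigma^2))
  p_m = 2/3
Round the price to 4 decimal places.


dt = T/N = 0.250000; dx = sigma*sqrt(3*dt) = 0.433013
u = exp(dx) = 1.541896; d = 1/u = 0.648552
p_u = 0.134912, p_m = 0.666667, p_d = 0.198421
Discount per step: exp(-r*dt) = 0.996257
Stock lattice S(k, j) with j the centered position index:
  k=0: S(0,+0) = 11.4700
  k=1: S(1,-1) = 7.4389; S(1,+0) = 11.4700; S(1,+1) = 17.6855
  k=2: S(2,-2) = 4.8245; S(2,-1) = 7.4389; S(2,+0) = 11.4700; S(2,+1) = 17.6855; S(2,+2) = 27.2693
Terminal payoffs V(N, j) = max(S_T - K, 0):
  V(2,-2) = 0.000000; V(2,-1) = 0.000000; V(2,+0) = 0.930000; V(2,+1) = 7.145545; V(2,+2) = 16.729267
Backward induction: V(k, j) = exp(-r*dt) * [p_u * V(k+1, j+1) + p_m * V(k+1, j) + p_d * V(k+1, j-1)]
  V(1,-1) = exp(-r*dt) * [p_u*0.930000 + p_m*0.000000 + p_d*0.000000] = 0.124999
  V(1,+0) = exp(-r*dt) * [p_u*7.145545 + p_m*0.930000 + p_d*0.000000] = 1.578094
  V(1,+1) = exp(-r*dt) * [p_u*16.729267 + p_m*7.145545 + p_d*0.930000] = 7.178245
  V(0,+0) = exp(-r*dt) * [p_u*7.178245 + p_m*1.578094 + p_d*0.124999] = 2.037644

Answer: Price = V(0,0) = 2.0376


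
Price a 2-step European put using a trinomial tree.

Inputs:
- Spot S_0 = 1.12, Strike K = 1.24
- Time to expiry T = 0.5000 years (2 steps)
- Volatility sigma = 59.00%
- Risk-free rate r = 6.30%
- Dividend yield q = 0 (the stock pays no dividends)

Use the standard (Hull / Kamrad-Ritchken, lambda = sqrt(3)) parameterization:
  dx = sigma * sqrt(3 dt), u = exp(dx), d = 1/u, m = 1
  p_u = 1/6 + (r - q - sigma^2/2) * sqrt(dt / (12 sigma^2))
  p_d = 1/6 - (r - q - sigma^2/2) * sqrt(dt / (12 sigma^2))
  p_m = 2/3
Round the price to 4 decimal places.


Answer: Price = V(0,0) = 0.2307

Derivation:
dt = T/N = 0.250000; dx = sigma*sqrt(3*dt) = 0.510955
u = exp(dx) = 1.666882; d = 1/u = 0.599922
p_u = 0.139499, p_m = 0.666667, p_d = 0.193834
Discount per step: exp(-r*dt) = 0.984373
Stock lattice S(k, j) with j the centered position index:
  k=0: S(0,+0) = 1.1200
  k=1: S(1,-1) = 0.6719; S(1,+0) = 1.1200; S(1,+1) = 1.8669
  k=2: S(2,-2) = 0.4031; S(2,-1) = 0.6719; S(2,+0) = 1.1200; S(2,+1) = 1.8669; S(2,+2) = 3.1119
Terminal payoffs V(N, j) = max(K - S_T, 0):
  V(2,-2) = 0.836904; V(2,-1) = 0.568087; V(2,+0) = 0.120000; V(2,+1) = 0.000000; V(2,+2) = 0.000000
Backward induction: V(k, j) = exp(-r*dt) * [p_u * V(k+1, j+1) + p_m * V(k+1, j) + p_d * V(k+1, j-1)]
  V(1,-1) = exp(-r*dt) * [p_u*0.120000 + p_m*0.568087 + p_d*0.836904] = 0.548970
  V(1,+0) = exp(-r*dt) * [p_u*0.000000 + p_m*0.120000 + p_d*0.568087] = 0.187144
  V(1,+1) = exp(-r*dt) * [p_u*0.000000 + p_m*0.000000 + p_d*0.120000] = 0.022897
  V(0,+0) = exp(-r*dt) * [p_u*0.022897 + p_m*0.187144 + p_d*0.548970] = 0.230703


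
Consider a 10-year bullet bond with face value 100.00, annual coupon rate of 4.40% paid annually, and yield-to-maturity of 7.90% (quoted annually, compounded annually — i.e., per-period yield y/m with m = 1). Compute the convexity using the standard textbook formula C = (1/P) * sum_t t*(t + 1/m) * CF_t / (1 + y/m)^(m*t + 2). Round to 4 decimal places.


Answer: Convexity = 70.0428

Derivation:
Coupon per period c = face * coupon_rate / m = 4.400000
Periods per year m = 1; per-period yield y/m = 0.079000
Number of cashflows N = 10
Cashflows (t years, CF_t, discount factor 1/(1+y/m)^(m*t), PV):
  t = 1.0000: CF_t = 4.400000, DF = 0.926784, PV = 4.077850
  t = 2.0000: CF_t = 4.400000, DF = 0.858929, PV = 3.779286
  t = 3.0000: CF_t = 4.400000, DF = 0.796041, PV = 3.502582
  t = 4.0000: CF_t = 4.400000, DF = 0.737758, PV = 3.246137
  t = 5.0000: CF_t = 4.400000, DF = 0.683743, PV = 3.008468
  t = 6.0000: CF_t = 4.400000, DF = 0.633682, PV = 2.788201
  t = 7.0000: CF_t = 4.400000, DF = 0.587286, PV = 2.584060
  t = 8.0000: CF_t = 4.400000, DF = 0.544288, PV = 2.394865
  t = 9.0000: CF_t = 4.400000, DF = 0.504437, PV = 2.219523
  t = 10.0000: CF_t = 104.400000, DF = 0.467504, PV = 48.807443
Price P = sum_t PV_t = 76.408416
Convexity numerator sum_t t*(t + 1/m) * CF_t / (1+y/m)^(m*t + 2):
  t = 1.0000: term = 7.005164
  t = 2.0000: term = 19.476824
  t = 3.0000: term = 36.101621
  t = 4.0000: term = 55.764011
  t = 5.0000: term = 77.521795
  t = 6.0000: term = 100.584349
  t = 7.0000: term = 124.293295
  t = 8.0000: term = 148.105343
  t = 9.0000: term = 171.577089
  t = 10.0000: term = 4611.432411
Convexity = (1/P) * sum = 5351.861902 / 76.408416 = 70.042833


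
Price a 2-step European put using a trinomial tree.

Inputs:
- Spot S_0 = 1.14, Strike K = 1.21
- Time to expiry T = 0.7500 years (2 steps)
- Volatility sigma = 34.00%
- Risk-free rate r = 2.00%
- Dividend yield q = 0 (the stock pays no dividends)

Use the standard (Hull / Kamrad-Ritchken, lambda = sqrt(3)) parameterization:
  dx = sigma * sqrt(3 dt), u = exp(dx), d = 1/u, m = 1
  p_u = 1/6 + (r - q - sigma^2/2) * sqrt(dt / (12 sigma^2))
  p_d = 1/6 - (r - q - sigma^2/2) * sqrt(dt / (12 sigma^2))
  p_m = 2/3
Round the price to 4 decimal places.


dt = T/N = 0.375000; dx = sigma*sqrt(3*dt) = 0.360624
u = exp(dx) = 1.434225; d = 1/u = 0.697241
p_u = 0.147013, p_m = 0.666667, p_d = 0.186320
Discount per step: exp(-r*dt) = 0.992528
Stock lattice S(k, j) with j the centered position index:
  k=0: S(0,+0) = 1.1400
  k=1: S(1,-1) = 0.7949; S(1,+0) = 1.1400; S(1,+1) = 1.6350
  k=2: S(2,-2) = 0.5542; S(2,-1) = 0.7949; S(2,+0) = 1.1400; S(2,+1) = 1.6350; S(2,+2) = 2.3450
Terminal payoffs V(N, j) = max(K - S_T, 0):
  V(2,-2) = 0.655795; V(2,-1) = 0.415145; V(2,+0) = 0.070000; V(2,+1) = 0.000000; V(2,+2) = 0.000000
Backward induction: V(k, j) = exp(-r*dt) * [p_u * V(k+1, j+1) + p_m * V(k+1, j) + p_d * V(k+1, j-1)]
  V(1,-1) = exp(-r*dt) * [p_u*0.070000 + p_m*0.415145 + p_d*0.655795] = 0.406185
  V(1,+0) = exp(-r*dt) * [p_u*0.000000 + p_m*0.070000 + p_d*0.415145] = 0.123090
  V(1,+1) = exp(-r*dt) * [p_u*0.000000 + p_m*0.000000 + p_d*0.070000] = 0.012945
  V(0,+0) = exp(-r*dt) * [p_u*0.012945 + p_m*0.123090 + p_d*0.406185] = 0.158451

Answer: Price = V(0,0) = 0.1585


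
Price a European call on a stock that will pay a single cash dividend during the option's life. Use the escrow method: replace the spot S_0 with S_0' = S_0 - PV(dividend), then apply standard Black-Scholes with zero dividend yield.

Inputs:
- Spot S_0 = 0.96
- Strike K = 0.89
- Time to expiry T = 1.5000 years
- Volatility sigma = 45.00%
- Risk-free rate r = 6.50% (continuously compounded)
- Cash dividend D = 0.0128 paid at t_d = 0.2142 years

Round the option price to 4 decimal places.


PV(D) = D * exp(-r * t_d) = 0.0128 * 0.98617348 = 0.01262302
S_0' = S_0 - PV(D) = 0.9600 - 0.01262302 = 0.94737698
d1 = (ln(S_0'/K) + (r + sigma^2/2)*T) / (sigma*sqrt(T)) = 0.56583327
d2 = d1 - sigma*sqrt(T) = 0.01469808
exp(-rT) = 0.90710234
N(d1) = 0.71424644; N(d2) = 0.50586347
C = S_0' * N(d1) - K * exp(-rT) * N(d2) = 0.94737698 * 0.71424644 - 0.8900 * 0.90710234 * 0.50586347 = 0.2683

Answer: Price = 0.2683


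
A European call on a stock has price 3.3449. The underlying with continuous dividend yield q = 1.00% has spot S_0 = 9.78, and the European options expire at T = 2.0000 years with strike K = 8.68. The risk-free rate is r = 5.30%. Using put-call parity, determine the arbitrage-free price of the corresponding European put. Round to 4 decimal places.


Answer: Put price = 1.5656

Derivation:
Put-call parity: C - P = S_0 * exp(-qT) - K * exp(-rT).
S_0 * exp(-qT) = 9.7800 * 0.98019867 = 9.58634302
K * exp(-rT) = 8.6800 * 0.89942465 = 7.80700595
P = C - S*exp(-qT) + K*exp(-rT)
P = 3.3449 - 9.58634302 + 7.80700595 = 1.5656


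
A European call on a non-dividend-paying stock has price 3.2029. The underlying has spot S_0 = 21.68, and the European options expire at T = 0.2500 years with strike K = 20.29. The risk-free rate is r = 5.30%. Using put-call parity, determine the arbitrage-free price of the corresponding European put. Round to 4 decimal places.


Put-call parity: C - P = S_0 * exp(-qT) - K * exp(-rT).
S_0 * exp(-qT) = 21.6800 * 1.00000000 = 21.68000000
K * exp(-rT) = 20.2900 * 0.98683739 = 20.02293074
P = C - S*exp(-qT) + K*exp(-rT)
P = 3.2029 - 21.68000000 + 20.02293074 = 1.5458

Answer: Put price = 1.5458


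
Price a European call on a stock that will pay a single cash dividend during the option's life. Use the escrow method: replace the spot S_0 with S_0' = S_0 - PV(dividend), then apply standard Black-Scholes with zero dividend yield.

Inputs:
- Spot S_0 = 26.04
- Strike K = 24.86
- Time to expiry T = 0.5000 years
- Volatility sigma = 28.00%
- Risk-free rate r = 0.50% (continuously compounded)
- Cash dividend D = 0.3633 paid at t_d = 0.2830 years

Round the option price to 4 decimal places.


Answer: Price = 2.4605

Derivation:
PV(D) = D * exp(-r * t_d) = 0.3633 * 0.99858600 = 0.36278629
S_0' = S_0 - PV(D) = 26.0400 - 0.36278629 = 25.67721371
d1 = (ln(S_0'/K) + (r + sigma^2/2)*T) / (sigma*sqrt(T)) = 0.27498315
d2 = d1 - sigma*sqrt(T) = 0.07699325
exp(-rT) = 0.99750312
N(d1) = 0.60833541; N(d2) = 0.53068554
C = S_0' * N(d1) - K * exp(-rT) * N(d2) = 25.67721371 * 0.60833541 - 24.8600 * 0.99750312 * 0.53068554 = 2.4605


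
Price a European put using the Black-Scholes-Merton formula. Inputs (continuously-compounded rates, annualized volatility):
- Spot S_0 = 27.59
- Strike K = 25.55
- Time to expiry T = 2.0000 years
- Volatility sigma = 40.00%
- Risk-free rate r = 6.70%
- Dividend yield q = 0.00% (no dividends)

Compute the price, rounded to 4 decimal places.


d1 = (ln(S/K) + (r - q + 0.5*sigma^2) * T) / (sigma * sqrt(T)) = 0.65551640
d2 = d1 - sigma * sqrt(T) = 0.08983097
exp(-rT) = 0.87459006; exp(-qT) = 1.00000000
P = K * exp(-rT) * N(-d2) - S_0 * exp(-qT) * N(-d1)
N(-d1) = 0.25606767; N(-d2) = 0.46421077
P = 25.5500 * 0.87459006 * 0.46421077 - 27.5900 * 1.00000000 * 0.25606767 = 3.3082

Answer: Price = 3.3082


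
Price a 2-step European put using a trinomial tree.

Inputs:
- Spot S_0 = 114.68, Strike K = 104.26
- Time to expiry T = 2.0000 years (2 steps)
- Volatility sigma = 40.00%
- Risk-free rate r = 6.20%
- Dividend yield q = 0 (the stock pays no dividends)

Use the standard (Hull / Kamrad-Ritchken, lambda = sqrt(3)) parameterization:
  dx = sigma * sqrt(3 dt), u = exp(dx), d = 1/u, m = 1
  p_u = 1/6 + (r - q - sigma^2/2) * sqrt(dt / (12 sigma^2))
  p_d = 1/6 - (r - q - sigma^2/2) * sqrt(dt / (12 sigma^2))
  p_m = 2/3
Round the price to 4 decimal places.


Answer: Price = V(0,0) = 12.0794

Derivation:
dt = T/N = 1.000000; dx = sigma*sqrt(3*dt) = 0.692820
u = exp(dx) = 1.999346; d = 1/u = 0.500163
p_u = 0.153676, p_m = 0.666667, p_d = 0.179657
Discount per step: exp(-r*dt) = 0.939883
Stock lattice S(k, j) with j the centered position index:
  k=0: S(0,+0) = 114.6800
  k=1: S(1,-1) = 57.3587; S(1,+0) = 114.6800; S(1,+1) = 229.2850
  k=2: S(2,-2) = 28.6887; S(2,-1) = 57.3587; S(2,+0) = 114.6800; S(2,+1) = 229.2850; S(2,+2) = 458.4202
Terminal payoffs V(N, j) = max(K - S_T, 0):
  V(2,-2) = 75.571252; V(2,-1) = 46.901255; V(2,+0) = 0.000000; V(2,+1) = 0.000000; V(2,+2) = 0.000000
Backward induction: V(k, j) = exp(-r*dt) * [p_u * V(k+1, j+1) + p_m * V(k+1, j) + p_d * V(k+1, j-1)]
  V(1,-1) = exp(-r*dt) * [p_u*0.000000 + p_m*46.901255 + p_d*75.571252] = 42.148495
  V(1,+0) = exp(-r*dt) * [p_u*0.000000 + p_m*0.000000 + p_d*46.901255] = 7.919586
  V(1,+1) = exp(-r*dt) * [p_u*0.000000 + p_m*0.000000 + p_d*0.000000] = 0.000000
  V(0,+0) = exp(-r*dt) * [p_u*0.000000 + p_m*7.919586 + p_d*42.148495] = 12.079373


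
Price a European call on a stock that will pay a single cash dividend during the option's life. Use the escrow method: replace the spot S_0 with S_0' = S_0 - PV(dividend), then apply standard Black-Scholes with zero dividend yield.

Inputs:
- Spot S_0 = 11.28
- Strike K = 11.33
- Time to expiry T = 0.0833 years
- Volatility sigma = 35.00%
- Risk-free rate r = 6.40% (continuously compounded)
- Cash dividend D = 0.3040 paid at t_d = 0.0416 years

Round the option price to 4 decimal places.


PV(D) = D * exp(-r * t_d) = 0.3040 * 0.99734114 = 0.30319171
S_0' = S_0 - PV(D) = 11.2800 - 0.30319171 = 10.97680829
d1 = (ln(S_0'/K) + (r + sigma^2/2)*T) / (sigma*sqrt(T)) = -0.21022434
d2 = d1 - sigma*sqrt(T) = -0.31124042
exp(-rT) = 0.99468299
N(d1) = 0.41674629; N(d2) = 0.37780893
C = S_0' * N(d1) - K * exp(-rT) * N(d2) = 10.97680829 * 0.41674629 - 11.3300 * 0.99468299 * 0.37780893 = 0.3167

Answer: Price = 0.3167


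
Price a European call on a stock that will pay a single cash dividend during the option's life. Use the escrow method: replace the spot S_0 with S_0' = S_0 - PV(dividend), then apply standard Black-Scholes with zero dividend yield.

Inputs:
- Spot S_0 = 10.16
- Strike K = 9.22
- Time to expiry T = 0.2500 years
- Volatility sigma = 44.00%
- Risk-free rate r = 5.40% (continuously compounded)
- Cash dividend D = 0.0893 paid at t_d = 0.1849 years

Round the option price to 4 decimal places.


PV(D) = D * exp(-r * t_d) = 0.0893 * 0.99006508 = 0.08841281
S_0' = S_0 - PV(D) = 10.1600 - 0.08841281 = 10.07158719
d1 = (ln(S_0'/K) + (r + sigma^2/2)*T) / (sigma*sqrt(T)) = 0.57292396
d2 = d1 - sigma*sqrt(T) = 0.35292396
exp(-rT) = 0.98659072
N(d1) = 0.71665191; N(d2) = 0.63792728
C = S_0' * N(d1) - K * exp(-rT) * N(d2) = 10.07158719 * 0.71665191 - 9.2200 * 0.98659072 * 0.63792728 = 1.4150

Answer: Price = 1.4150


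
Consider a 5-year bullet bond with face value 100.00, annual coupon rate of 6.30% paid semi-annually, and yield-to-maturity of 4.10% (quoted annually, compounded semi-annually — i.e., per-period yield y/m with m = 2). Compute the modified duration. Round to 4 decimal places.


Answer: Modified duration = 4.3121

Derivation:
Coupon per period c = face * coupon_rate / m = 3.150000
Periods per year m = 2; per-period yield y/m = 0.020500
Number of cashflows N = 10
Cashflows (t years, CF_t, discount factor 1/(1+y/m)^(m*t), PV):
  t = 0.5000: CF_t = 3.150000, DF = 0.979912, PV = 3.086722
  t = 1.0000: CF_t = 3.150000, DF = 0.960227, PV = 3.024716
  t = 1.5000: CF_t = 3.150000, DF = 0.940938, PV = 2.963954
  t = 2.0000: CF_t = 3.150000, DF = 0.922036, PV = 2.904414
  t = 2.5000: CF_t = 3.150000, DF = 0.903514, PV = 2.846070
  t = 3.0000: CF_t = 3.150000, DF = 0.885364, PV = 2.788897
  t = 3.5000: CF_t = 3.150000, DF = 0.867579, PV = 2.732873
  t = 4.0000: CF_t = 3.150000, DF = 0.850151, PV = 2.677975
  t = 4.5000: CF_t = 3.150000, DF = 0.833073, PV = 2.624179
  t = 5.0000: CF_t = 103.150000, DF = 0.816338, PV = 84.205245
Price P = sum_t PV_t = 109.855045
First compute Macaulay numerator sum_t t * PV_t:
  t * PV_t at t = 0.5000: 1.543361
  t * PV_t at t = 1.0000: 3.024716
  t * PV_t at t = 1.5000: 4.445932
  t * PV_t at t = 2.0000: 5.808828
  t * PV_t at t = 2.5000: 7.115174
  t * PV_t at t = 3.0000: 8.366691
  t * PV_t at t = 3.5000: 9.565056
  t * PV_t at t = 4.0000: 10.711899
  t * PV_t at t = 4.5000: 11.808806
  t * PV_t at t = 5.0000: 421.026223
Macaulay duration D = 483.416686 / 109.855045 = 4.400496
Modified duration = D / (1 + y/m) = 4.400496 / (1 + 0.020500) = 4.312098
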